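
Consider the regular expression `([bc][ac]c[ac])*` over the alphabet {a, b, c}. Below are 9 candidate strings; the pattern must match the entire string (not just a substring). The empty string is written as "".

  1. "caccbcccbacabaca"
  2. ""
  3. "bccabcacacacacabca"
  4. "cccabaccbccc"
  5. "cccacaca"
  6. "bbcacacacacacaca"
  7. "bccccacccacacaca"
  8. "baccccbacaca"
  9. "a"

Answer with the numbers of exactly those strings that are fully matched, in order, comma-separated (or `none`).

1, 2, 4, 5, 7

1 → match
2 → match
3 → no match
4 → match
5 → match
6 → no match
7 → match
8 → no match
9 → no match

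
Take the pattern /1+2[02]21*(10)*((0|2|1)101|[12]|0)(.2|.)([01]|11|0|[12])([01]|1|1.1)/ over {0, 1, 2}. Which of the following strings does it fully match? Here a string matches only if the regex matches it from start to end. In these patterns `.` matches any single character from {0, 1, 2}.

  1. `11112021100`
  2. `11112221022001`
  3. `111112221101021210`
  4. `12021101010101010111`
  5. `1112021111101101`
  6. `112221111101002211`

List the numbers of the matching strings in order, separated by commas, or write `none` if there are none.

1, 3, 4, 5, 6

1. `11112021100` → match
2 → no match
3 → match
4 → match
5 → match
6 → match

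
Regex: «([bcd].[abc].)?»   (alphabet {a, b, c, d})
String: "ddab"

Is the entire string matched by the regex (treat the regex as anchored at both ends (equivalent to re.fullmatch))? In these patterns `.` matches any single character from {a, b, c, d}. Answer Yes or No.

Yes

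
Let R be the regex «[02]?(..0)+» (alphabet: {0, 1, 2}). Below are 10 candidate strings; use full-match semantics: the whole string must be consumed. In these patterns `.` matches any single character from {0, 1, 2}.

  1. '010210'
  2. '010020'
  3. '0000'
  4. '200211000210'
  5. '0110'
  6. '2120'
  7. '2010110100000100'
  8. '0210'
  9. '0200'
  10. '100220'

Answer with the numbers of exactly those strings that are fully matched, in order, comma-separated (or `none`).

1, 2, 3, 5, 6, 7, 8, 9, 10

1 → match
2 → match
3 → match
4 → no match
5 → match
6 → match
7 → match
8 → match
9 → match
10 → match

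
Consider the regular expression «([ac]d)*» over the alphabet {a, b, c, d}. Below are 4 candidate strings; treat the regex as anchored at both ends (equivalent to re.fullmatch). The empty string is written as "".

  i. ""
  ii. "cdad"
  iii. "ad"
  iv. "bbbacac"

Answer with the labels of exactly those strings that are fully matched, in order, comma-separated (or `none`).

i → match
ii → match
iii → match
iv → no match

i, ii, iii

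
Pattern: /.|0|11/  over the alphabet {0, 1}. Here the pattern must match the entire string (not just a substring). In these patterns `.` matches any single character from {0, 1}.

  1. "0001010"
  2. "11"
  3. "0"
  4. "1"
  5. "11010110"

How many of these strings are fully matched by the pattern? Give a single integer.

1 → no match
2 → match
3 → match
4 → match
5 → no match
Total matched: 3

3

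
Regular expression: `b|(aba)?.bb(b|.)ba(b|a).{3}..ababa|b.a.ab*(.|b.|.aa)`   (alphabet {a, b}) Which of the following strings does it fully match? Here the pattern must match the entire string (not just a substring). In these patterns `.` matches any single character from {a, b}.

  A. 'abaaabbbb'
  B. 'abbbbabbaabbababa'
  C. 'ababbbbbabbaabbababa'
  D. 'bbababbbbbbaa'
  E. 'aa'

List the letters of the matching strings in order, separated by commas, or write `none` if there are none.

A → no match
B → match
C → match
D → match
E → no match

B, C, D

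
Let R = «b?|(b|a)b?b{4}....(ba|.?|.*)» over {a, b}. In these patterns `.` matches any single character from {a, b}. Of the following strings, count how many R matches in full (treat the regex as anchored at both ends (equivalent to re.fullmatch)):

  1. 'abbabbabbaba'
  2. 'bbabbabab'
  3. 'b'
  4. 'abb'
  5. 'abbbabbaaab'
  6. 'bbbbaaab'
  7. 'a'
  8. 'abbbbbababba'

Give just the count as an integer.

2

1 → no match
2 → no match
3 → match
4 → no match
5 → no match
6 → no match
7 → no match
8 → match
Total matched: 2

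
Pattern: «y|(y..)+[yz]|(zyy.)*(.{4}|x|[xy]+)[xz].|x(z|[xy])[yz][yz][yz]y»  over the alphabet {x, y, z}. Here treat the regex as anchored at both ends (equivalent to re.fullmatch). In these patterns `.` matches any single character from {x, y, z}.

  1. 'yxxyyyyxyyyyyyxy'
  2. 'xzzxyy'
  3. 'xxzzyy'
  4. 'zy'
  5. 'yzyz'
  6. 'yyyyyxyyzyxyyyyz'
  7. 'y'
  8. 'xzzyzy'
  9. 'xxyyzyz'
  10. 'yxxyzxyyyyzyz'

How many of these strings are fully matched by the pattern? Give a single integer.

7

1 → match
2 → no match
3 → match
4 → no match
5 → match
6 → match
7 → match
8 → match
9 → no match
10 → match
Total matched: 7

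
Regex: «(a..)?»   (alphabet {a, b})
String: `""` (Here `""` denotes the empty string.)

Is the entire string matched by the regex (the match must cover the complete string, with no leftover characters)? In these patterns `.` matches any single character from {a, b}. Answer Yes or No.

Yes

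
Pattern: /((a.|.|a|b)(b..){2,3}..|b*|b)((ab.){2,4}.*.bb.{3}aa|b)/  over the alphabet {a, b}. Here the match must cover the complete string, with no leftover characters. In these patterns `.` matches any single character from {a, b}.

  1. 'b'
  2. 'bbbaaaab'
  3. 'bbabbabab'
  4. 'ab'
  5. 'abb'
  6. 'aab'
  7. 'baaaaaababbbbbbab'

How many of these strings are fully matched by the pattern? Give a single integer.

1

1. 'b' → match
2. 'bbbaaaab' → no match
3. 'bbabbabab' → no match
4. 'ab' → no match
5. 'abb' → no match
6. 'aab' → no match
7 → no match
Total matched: 1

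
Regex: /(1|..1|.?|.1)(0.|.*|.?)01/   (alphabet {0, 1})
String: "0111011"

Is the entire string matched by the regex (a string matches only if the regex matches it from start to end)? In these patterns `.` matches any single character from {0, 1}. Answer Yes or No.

No

Every match must end with "01", but "0111011" does not.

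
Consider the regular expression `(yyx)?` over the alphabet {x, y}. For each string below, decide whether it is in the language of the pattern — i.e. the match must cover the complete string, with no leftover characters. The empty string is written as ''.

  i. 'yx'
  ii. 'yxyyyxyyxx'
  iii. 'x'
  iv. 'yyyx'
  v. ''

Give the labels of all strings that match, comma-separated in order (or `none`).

v

i. 'yx' → no match
ii. 'yxyyyxyyxx' → no match
iii. 'x' → no match
iv. 'yyyx' → no match
v. '' → match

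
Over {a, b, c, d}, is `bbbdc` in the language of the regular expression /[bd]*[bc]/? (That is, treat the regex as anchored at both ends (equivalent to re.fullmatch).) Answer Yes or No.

Yes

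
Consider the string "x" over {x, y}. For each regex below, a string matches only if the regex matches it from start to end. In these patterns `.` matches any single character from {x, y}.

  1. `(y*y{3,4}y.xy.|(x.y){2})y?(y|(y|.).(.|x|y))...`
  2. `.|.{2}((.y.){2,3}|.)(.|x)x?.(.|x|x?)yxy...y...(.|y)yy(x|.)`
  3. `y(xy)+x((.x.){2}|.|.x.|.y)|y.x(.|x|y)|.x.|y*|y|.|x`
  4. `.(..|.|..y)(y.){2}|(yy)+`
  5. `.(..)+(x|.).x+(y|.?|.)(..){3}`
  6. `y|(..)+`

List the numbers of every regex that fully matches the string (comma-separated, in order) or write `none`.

2, 3

1 → no match
2 → match
3 → match
4 → no match
5 → no match
6 → no match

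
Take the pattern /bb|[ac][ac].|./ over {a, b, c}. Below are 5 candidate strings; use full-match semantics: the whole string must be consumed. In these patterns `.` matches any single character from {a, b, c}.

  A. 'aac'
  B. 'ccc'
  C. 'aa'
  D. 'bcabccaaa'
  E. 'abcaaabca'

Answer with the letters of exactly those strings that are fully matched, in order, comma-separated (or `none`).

A. 'aac' → match
B. 'ccc' → match
C. 'aa' → no match
D. 'bcabccaaa' → no match
E. 'abcaaabca' → no match

A, B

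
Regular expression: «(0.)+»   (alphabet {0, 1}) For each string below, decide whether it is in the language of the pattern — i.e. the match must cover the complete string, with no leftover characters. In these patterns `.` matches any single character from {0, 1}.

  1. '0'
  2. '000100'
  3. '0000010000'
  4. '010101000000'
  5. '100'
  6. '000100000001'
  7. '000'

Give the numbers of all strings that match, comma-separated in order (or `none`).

2, 3, 4, 6

1 → no match
2 → match
3 → match
4 → match
5 → no match — must start with '0'
6 → match
7 → no match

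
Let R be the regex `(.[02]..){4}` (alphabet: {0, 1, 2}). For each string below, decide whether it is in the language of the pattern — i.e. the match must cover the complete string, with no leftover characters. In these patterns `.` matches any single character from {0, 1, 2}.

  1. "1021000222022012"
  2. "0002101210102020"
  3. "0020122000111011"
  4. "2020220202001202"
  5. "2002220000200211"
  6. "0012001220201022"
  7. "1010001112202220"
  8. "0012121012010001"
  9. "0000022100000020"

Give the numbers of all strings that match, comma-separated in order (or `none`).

1, 2, 3, 4, 5, 6, 7, 8, 9

1 → match
2 → match
3 → match
4 → match
5 → match
6 → match
7 → match
8 → match
9 → match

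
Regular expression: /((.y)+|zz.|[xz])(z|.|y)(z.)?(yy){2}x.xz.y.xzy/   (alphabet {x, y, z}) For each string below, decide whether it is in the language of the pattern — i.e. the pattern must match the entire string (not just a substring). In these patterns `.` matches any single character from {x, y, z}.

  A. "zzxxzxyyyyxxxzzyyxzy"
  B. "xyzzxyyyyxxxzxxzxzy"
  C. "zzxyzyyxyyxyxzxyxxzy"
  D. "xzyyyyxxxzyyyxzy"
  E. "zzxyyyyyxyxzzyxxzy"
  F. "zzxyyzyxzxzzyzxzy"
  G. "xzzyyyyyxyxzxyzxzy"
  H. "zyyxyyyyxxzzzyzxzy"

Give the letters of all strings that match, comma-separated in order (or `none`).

A → match
B → no match
C → no match
D → match
E → match
F → no match
G → match
H → no match

A, D, E, G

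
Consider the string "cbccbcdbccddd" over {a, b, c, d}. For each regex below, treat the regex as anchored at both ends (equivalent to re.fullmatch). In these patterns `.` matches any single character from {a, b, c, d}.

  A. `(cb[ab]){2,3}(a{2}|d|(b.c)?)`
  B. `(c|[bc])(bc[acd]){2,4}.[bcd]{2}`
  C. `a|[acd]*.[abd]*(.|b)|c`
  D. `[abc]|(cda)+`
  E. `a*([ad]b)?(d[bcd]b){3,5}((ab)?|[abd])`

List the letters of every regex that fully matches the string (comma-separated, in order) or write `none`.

A → no match
B → match
C → no match
D → no match
E → no match

B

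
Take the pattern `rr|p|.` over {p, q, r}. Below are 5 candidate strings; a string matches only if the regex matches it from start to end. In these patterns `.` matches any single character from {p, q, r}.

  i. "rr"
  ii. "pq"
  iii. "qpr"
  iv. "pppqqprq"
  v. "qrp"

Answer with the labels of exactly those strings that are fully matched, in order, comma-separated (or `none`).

i. "rr" → match
ii. "pq" → no match
iii. "qpr" → no match
iv. "pppqqprq" → no match
v. "qrp" → no match

i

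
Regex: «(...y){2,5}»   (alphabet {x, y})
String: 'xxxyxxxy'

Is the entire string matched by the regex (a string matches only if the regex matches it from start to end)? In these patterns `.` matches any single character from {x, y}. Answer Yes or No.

Yes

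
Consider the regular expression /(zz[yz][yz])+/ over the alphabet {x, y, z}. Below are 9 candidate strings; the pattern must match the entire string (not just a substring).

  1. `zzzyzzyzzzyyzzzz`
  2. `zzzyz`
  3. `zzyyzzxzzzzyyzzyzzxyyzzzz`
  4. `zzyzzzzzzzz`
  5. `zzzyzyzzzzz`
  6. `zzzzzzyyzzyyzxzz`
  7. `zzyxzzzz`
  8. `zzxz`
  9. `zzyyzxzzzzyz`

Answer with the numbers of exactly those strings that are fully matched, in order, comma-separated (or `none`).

1 → match
2 → no match
3 → no match
4 → no match
5 → no match
6 → no match
7 → no match
8 → no match
9 → no match

1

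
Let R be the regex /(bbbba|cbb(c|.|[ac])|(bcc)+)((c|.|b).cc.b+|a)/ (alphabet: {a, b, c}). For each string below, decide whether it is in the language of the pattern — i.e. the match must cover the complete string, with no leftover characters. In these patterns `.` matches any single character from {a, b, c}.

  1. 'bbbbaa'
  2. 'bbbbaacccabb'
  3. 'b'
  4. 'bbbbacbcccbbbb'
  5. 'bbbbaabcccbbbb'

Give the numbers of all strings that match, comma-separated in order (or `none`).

1, 2, 4, 5

1 → match
2 → match
3 → no match
4 → match
5 → match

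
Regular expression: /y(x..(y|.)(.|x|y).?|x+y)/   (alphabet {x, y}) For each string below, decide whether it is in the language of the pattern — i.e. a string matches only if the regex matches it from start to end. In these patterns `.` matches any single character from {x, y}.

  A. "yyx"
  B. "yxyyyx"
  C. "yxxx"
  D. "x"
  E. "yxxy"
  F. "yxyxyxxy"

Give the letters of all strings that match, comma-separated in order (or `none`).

A → no match — must start with "yx"
B → match
C → no match
D → no match — must start with "yx"
E → match
F → no match

B, E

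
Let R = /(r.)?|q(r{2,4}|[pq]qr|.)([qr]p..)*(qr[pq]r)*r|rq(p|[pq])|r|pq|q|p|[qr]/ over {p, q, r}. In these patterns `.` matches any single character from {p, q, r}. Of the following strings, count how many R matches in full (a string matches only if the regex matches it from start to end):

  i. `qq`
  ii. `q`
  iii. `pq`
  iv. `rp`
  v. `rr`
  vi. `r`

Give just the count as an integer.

5

i → no match
ii → match
iii → match
iv → match
v → match
vi → match
Total matched: 5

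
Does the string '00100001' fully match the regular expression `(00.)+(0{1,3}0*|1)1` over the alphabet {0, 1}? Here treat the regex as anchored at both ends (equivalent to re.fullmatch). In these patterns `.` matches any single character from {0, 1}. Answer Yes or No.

Yes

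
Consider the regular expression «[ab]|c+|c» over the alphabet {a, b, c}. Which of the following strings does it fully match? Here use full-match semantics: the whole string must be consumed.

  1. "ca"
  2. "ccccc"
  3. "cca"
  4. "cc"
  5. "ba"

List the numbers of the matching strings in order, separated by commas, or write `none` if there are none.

1. "ca" → no match
2. "ccccc" → match
3. "cca" → no match
4. "cc" → match
5. "ba" → no match

2, 4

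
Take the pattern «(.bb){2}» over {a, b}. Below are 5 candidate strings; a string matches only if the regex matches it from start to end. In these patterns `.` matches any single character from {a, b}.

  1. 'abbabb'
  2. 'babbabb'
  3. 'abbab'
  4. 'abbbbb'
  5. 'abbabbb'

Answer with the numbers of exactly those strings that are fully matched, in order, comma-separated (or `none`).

1 → match
2 → no match
3 → no match — must end with 'bb'
4 → match
5 → no match

1, 4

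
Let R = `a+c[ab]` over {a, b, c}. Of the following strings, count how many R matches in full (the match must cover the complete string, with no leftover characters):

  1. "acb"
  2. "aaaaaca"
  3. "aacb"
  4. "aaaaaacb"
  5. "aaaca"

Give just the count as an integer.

1 → match
2 → match
3 → match
4 → match
5 → match
Total matched: 5

5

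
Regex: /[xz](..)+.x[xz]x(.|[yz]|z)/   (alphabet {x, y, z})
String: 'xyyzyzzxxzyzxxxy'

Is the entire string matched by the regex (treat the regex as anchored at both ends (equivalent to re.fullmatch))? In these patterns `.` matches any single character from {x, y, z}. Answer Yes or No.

Yes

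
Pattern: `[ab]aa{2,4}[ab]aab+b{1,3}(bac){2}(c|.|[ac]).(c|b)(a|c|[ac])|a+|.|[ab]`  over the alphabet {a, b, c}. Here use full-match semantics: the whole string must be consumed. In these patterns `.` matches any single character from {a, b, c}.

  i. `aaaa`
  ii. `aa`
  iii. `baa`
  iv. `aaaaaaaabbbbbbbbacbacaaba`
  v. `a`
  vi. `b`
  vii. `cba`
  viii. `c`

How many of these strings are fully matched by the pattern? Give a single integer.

6

i → match
ii → match
iii → no match
iv → match
v → match
vi → match
vii → no match
viii → match
Total matched: 6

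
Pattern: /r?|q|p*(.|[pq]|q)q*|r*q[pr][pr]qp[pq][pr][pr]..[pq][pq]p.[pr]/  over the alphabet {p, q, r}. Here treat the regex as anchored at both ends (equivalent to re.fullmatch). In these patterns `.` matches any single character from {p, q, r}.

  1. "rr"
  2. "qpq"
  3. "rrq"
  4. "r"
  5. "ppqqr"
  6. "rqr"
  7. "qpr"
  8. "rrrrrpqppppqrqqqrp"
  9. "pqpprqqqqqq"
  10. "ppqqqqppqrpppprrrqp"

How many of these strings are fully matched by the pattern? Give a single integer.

1

1 → no match
2 → no match
3 → no match
4 → match
5 → no match
6 → no match
7 → no match
8 → no match
9 → no match
10 → no match
Total matched: 1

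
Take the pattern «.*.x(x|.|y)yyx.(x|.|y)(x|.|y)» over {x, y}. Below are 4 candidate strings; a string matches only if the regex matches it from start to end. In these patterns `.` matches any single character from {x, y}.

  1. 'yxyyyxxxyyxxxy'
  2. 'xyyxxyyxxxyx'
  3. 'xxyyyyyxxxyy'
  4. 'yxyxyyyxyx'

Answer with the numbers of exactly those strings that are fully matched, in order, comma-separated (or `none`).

1

1 → match
2. 'xyyxxyyxxxyx' → no match
3. 'xxyyyyyxxxyy' → no match
4. 'yxyxyyyxyx' → no match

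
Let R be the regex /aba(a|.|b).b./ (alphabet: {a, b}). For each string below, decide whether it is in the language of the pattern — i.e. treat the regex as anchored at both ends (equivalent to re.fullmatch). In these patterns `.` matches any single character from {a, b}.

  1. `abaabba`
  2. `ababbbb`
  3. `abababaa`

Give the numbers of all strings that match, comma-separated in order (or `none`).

1, 2

1 → match
2 → match
3 → no match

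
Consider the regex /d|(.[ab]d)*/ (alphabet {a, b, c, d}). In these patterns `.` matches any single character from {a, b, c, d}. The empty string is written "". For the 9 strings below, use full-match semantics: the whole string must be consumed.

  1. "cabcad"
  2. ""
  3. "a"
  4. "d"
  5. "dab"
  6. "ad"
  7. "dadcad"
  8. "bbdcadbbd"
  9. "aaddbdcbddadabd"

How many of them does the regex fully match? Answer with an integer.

5

1 → no match
2 → match
3 → no match
4 → match
5 → no match
6 → no match
7 → match
8 → match
9 → match
Total matched: 5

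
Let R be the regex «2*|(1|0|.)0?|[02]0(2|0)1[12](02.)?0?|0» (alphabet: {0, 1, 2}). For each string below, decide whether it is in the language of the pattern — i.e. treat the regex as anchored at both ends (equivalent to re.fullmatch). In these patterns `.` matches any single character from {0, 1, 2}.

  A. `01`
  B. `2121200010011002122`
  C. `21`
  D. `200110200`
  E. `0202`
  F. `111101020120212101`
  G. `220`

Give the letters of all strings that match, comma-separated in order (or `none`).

A → no match
B → no match
C → no match
D → match
E → no match
F → no match
G → no match

D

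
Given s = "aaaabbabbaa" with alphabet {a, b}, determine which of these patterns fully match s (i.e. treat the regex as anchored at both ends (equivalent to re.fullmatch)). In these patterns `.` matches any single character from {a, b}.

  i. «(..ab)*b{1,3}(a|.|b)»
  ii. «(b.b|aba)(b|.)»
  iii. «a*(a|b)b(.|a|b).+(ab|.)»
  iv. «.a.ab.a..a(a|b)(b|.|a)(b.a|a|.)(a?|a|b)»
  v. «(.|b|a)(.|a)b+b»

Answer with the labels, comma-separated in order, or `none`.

i → no match
ii → no match
iii → match
iv → no match
v → no match — must end with "bb"

iii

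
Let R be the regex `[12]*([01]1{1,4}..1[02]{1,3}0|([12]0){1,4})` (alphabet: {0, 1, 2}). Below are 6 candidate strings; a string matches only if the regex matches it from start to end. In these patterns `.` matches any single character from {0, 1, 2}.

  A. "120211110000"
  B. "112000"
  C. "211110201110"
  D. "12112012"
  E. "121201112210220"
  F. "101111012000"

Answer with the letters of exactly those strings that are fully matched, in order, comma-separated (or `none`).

A → no match
B → no match
C → no match
D → no match — must end with "0"
E → match
F → match

E, F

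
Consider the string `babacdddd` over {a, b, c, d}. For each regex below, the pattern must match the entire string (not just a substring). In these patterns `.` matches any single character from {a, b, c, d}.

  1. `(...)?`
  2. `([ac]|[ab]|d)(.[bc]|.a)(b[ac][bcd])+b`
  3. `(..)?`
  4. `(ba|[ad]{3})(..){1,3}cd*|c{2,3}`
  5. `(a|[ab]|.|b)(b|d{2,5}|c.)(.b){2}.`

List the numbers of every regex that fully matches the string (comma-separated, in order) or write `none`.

1 → no match
2 → no match — must end with `b`
3 → no match
4 → match
5 → no match

4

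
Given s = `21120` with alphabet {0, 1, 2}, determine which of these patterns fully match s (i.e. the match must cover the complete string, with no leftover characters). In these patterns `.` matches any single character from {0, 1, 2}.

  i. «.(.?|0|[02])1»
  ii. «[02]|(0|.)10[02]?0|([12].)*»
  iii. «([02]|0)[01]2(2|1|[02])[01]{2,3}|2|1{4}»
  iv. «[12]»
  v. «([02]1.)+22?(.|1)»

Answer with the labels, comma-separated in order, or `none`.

i → no match — must end with `1`
ii → no match
iii → no match
iv → no match
v → match

v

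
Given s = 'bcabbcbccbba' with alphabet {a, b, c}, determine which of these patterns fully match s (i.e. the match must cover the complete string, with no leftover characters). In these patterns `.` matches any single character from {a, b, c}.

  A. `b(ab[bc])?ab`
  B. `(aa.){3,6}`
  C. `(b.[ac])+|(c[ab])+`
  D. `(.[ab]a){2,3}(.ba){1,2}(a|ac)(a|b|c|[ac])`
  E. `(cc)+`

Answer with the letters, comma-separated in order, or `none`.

C

A → no match — must end with 'ab'
B → no match — must start with 'aa'
C → match
D → no match
E → no match — must start with 'cc'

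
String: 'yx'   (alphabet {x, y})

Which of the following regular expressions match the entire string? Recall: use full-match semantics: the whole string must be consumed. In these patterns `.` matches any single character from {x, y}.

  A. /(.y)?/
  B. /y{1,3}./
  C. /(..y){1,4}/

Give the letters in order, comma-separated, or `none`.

B

A → no match
B → match
C → no match — must end with 'y'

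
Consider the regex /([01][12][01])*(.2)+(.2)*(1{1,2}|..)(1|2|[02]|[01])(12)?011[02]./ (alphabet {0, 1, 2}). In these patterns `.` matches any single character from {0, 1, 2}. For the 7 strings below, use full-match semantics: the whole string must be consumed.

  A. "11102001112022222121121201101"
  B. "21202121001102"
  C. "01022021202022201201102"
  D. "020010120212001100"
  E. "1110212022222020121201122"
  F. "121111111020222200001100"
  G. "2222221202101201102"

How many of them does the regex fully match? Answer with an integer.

6

A → match
B → no match
C → match
D → match
E → match
F → match
G → match
Total matched: 6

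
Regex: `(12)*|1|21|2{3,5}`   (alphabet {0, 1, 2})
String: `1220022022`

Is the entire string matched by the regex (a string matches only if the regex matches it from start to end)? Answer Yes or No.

No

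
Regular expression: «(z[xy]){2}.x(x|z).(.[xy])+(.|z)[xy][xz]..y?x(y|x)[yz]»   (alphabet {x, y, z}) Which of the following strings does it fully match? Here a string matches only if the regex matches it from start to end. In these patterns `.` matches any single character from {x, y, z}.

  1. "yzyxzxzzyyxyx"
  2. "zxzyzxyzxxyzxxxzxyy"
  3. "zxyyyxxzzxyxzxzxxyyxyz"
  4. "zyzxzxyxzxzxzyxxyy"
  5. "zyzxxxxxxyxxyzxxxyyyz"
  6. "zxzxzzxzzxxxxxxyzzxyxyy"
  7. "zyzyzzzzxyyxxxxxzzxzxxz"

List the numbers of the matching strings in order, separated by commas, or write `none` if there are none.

1 → no match — must start with "z"
2 → no match
3 → no match
4 → no match
5 → no match
6 → no match
7 → no match

none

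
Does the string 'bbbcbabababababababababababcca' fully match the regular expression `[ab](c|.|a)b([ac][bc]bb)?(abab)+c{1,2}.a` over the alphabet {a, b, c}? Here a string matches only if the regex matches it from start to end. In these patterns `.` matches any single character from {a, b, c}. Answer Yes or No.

No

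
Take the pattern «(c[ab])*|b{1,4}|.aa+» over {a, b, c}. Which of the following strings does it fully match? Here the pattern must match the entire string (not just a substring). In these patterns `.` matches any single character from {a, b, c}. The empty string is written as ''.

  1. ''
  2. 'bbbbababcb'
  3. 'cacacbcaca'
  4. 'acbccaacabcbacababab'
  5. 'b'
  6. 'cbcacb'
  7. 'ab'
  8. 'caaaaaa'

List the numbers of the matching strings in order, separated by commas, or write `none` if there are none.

1, 3, 5, 6, 8

1 → match
2 → no match
3 → match
4 → no match
5 → match
6 → match
7 → no match
8 → match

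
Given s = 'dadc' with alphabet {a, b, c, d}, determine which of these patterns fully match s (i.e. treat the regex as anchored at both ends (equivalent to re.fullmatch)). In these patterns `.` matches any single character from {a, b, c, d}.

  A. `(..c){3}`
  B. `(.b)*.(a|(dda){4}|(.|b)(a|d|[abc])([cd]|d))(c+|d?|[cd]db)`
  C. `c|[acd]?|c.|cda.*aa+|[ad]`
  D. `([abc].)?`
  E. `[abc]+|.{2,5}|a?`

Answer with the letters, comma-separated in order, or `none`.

A → no match
B → match
C → no match
D → no match
E → match

B, E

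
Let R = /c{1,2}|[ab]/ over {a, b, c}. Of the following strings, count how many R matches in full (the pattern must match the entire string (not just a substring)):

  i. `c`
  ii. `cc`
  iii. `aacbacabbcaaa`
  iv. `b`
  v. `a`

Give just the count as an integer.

i → match
ii → match
iii → no match
iv → match
v → match
Total matched: 4

4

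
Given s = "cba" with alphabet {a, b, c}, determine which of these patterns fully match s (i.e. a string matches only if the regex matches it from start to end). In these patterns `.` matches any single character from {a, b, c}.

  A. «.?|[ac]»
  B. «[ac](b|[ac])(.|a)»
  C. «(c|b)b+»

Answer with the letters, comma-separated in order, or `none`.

B

A → no match
B → match
C → no match — must end with "b"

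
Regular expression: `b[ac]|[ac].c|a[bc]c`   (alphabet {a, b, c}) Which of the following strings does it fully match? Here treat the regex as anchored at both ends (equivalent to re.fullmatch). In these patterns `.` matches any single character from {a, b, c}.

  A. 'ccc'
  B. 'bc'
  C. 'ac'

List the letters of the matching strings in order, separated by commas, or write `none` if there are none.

A. 'ccc' → match
B. 'bc' → match
C. 'ac' → no match

A, B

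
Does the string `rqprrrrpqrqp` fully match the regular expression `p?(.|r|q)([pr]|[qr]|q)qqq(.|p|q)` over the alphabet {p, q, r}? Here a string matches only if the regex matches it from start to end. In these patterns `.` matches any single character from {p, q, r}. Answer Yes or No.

No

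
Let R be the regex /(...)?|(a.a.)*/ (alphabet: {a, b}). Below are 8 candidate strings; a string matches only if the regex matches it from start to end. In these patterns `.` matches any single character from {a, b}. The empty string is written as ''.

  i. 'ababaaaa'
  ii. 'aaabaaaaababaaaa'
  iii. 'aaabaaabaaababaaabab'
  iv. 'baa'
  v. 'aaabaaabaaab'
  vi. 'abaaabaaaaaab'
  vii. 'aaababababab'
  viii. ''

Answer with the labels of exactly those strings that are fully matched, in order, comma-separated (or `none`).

i, ii, iii, iv, v, vii, viii

i. 'ababaaaa' → match
ii → match
iii → match
iv. 'baa' → match
v. 'aaabaaabaaab' → match
vi → no match
vii. 'aaababababab' → match
viii. '' → match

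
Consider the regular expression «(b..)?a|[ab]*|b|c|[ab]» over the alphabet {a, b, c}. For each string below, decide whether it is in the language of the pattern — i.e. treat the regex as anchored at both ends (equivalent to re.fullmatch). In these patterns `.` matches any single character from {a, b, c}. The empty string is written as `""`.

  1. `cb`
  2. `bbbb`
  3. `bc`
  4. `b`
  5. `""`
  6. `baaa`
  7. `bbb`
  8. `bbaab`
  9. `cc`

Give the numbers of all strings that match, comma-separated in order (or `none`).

1. `cb` → no match
2. `bbbb` → match
3. `bc` → no match
4. `b` → match
5. `""` → match
6. `baaa` → match
7. `bbb` → match
8. `bbaab` → match
9. `cc` → no match

2, 4, 5, 6, 7, 8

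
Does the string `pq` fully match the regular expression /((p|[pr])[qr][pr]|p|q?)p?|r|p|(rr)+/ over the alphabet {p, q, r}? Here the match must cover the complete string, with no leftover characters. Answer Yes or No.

No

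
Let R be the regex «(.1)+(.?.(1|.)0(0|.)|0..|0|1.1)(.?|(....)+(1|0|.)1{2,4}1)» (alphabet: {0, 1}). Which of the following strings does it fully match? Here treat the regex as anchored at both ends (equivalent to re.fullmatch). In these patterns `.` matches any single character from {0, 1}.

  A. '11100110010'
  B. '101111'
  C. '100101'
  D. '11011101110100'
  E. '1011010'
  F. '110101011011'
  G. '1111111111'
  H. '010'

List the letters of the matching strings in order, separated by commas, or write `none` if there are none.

D, F, G, H

A → no match
B → no match
C → no match
D → match
E → no match
F → match
G → match
H → match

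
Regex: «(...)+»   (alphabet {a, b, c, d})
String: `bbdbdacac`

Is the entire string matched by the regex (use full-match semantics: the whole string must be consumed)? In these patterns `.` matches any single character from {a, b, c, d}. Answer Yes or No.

Yes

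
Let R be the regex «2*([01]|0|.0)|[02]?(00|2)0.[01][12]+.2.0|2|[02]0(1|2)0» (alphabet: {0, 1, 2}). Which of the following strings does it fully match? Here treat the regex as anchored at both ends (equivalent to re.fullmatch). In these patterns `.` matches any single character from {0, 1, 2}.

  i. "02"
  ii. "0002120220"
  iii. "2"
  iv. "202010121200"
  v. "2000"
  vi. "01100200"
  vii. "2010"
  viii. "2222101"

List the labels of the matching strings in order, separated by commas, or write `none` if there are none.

ii, iii, vii

i → no match
ii → match
iii → match
iv → no match
v → no match
vi → no match
vii → match
viii → no match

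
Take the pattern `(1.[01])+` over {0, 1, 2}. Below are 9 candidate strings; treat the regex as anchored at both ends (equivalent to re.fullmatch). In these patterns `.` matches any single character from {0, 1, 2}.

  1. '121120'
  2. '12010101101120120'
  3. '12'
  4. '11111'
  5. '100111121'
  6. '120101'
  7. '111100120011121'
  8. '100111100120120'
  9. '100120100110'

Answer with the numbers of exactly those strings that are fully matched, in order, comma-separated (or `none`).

1. '121120' → match
2 → no match
3. '12' → no match
4. '11111' → no match
5. '100111121' → match
6. '120101' → match
7 → no match
8 → match
9. '100120100110' → match

1, 5, 6, 8, 9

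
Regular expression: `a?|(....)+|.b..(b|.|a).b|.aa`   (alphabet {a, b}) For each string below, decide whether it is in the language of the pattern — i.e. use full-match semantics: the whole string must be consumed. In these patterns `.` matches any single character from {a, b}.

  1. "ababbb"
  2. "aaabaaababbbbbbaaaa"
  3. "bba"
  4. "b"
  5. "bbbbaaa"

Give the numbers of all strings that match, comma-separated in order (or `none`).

none

1. "ababbb" → no match
2 → no match
3. "bba" → no match
4. "b" → no match
5. "bbbbaaa" → no match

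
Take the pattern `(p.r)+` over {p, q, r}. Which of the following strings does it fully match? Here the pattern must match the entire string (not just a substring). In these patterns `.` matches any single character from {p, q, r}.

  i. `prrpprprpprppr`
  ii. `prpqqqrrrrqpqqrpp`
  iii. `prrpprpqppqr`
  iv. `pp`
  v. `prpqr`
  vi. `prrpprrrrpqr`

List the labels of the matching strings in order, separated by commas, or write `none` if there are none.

none

i → no match
ii → no match — must end with `r`
iii → no match
iv → no match — must end with `r`
v → no match
vi → no match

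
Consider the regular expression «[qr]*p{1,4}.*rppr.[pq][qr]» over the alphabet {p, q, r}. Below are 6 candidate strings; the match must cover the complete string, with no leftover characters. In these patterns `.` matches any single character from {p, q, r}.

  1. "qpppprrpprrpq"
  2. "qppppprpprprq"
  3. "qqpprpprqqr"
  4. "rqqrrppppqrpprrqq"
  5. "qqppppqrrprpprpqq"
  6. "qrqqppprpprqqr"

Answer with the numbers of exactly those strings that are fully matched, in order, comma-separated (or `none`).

1 → match
2 → no match
3. "qqpprpprqqr" → match
4 → match
5 → match
6 → match

1, 3, 4, 5, 6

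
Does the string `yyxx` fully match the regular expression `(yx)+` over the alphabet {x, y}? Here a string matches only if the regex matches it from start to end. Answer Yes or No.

Every match must start with `yx`, but `yyxx` does not.

No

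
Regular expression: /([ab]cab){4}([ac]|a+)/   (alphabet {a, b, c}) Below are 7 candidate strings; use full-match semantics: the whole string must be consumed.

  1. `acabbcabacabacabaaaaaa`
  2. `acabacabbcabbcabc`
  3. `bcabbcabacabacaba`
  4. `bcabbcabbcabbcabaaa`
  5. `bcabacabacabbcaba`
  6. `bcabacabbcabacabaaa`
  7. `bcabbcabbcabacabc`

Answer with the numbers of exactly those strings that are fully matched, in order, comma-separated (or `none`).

1, 2, 3, 4, 5, 6, 7

1 → match
2 → match
3 → match
4 → match
5 → match
6 → match
7 → match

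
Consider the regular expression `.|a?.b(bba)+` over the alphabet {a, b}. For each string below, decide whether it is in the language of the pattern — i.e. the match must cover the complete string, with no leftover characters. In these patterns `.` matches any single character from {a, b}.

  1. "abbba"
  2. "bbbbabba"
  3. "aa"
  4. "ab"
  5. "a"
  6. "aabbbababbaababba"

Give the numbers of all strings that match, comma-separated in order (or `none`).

1 → match
2 → match
3 → no match
4 → no match
5 → match
6 → no match

1, 2, 5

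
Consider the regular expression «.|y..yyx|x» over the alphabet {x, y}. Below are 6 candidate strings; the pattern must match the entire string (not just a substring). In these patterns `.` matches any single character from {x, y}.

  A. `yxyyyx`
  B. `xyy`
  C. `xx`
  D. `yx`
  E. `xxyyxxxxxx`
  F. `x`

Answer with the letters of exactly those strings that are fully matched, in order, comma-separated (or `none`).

A → match
B → no match
C → no match
D → no match
E → no match
F → match

A, F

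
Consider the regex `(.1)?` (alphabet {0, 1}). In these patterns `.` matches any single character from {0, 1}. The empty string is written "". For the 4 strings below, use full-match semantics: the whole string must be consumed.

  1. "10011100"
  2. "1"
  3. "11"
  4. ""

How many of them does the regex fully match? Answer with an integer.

2

1 → no match
2 → no match
3 → match
4 → match
Total matched: 2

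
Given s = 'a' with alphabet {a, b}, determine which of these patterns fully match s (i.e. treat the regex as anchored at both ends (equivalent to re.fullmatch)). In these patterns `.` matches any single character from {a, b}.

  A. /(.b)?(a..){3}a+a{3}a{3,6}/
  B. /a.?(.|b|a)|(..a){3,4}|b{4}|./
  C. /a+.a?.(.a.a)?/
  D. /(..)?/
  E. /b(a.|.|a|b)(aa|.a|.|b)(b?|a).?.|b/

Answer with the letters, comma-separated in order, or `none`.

B

A → no match
B → match
C → no match
D → no match
E → no match — must start with 'b'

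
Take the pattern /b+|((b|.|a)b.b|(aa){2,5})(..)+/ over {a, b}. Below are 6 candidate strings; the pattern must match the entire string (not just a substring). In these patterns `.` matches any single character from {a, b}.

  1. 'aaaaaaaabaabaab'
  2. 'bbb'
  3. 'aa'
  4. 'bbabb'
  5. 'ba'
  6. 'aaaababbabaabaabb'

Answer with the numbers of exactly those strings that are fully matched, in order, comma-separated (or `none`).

2

1 → no match
2 → match
3 → no match
4 → no match
5 → no match
6 → no match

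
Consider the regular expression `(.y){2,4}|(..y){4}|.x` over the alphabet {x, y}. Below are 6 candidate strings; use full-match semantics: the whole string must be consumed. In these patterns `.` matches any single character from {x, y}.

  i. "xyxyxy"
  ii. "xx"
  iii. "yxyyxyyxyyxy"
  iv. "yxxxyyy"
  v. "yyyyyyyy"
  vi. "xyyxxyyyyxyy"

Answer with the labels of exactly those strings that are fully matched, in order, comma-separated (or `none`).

i, ii, iii, v, vi

i → match
ii → match
iii → match
iv → no match
v → match
vi → match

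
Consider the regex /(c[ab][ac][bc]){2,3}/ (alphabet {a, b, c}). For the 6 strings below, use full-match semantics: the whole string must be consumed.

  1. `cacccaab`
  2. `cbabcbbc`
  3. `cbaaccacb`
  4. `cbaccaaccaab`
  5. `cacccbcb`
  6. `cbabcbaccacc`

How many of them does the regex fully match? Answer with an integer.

1 → match
2 → no match
3 → no match
4 → match
5 → match
6 → match
Total matched: 4

4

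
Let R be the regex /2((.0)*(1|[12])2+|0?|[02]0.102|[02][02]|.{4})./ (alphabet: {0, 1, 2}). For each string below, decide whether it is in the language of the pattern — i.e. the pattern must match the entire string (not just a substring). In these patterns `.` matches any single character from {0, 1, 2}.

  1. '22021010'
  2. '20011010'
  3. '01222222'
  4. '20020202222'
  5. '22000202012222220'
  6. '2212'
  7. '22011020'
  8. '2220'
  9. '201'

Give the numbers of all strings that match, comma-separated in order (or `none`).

1 → no match
2 → no match
3 → no match — must start with '2'
4 → match
5 → match
6 → no match
7 → match
8 → match
9 → match

4, 5, 7, 8, 9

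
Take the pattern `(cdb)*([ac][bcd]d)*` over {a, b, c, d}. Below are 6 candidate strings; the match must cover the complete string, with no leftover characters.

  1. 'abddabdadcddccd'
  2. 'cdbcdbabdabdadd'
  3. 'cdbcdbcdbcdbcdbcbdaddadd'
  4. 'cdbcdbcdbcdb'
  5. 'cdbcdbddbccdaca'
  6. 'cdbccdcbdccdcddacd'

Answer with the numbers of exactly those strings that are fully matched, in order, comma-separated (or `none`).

2, 3, 4, 6

1 → no match
2 → match
3 → match
4 → match
5 → no match
6 → match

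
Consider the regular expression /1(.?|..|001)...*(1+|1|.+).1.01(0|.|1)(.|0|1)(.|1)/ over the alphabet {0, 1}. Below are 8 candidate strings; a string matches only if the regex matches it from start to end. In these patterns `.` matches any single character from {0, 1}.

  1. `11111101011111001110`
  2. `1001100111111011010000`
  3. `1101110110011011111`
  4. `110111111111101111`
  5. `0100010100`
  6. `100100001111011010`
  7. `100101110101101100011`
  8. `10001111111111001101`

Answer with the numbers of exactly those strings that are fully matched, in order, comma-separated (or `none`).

1, 4, 8

1 → match
2 → no match
3 → no match
4 → match
5 → no match — must start with `1`
6 → no match
7 → no match
8 → match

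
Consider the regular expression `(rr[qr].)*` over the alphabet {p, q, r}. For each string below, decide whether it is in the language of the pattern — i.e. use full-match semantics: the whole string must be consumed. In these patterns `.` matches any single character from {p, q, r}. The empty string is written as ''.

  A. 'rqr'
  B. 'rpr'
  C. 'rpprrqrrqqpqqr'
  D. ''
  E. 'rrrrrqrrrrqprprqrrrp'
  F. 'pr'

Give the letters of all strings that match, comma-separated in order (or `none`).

D

A → no match
B → no match
C → no match
D → match
E → no match
F → no match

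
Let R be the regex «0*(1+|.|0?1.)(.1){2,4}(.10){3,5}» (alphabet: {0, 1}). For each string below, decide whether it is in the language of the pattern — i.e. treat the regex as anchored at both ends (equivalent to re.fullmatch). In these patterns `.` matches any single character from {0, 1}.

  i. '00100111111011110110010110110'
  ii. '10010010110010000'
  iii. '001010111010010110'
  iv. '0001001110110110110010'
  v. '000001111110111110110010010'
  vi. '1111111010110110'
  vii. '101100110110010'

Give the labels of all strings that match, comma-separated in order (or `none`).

i → no match
ii → no match — must end with '10'
iii → match
iv → no match
v → match
vi → match
vii → no match

iii, v, vi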